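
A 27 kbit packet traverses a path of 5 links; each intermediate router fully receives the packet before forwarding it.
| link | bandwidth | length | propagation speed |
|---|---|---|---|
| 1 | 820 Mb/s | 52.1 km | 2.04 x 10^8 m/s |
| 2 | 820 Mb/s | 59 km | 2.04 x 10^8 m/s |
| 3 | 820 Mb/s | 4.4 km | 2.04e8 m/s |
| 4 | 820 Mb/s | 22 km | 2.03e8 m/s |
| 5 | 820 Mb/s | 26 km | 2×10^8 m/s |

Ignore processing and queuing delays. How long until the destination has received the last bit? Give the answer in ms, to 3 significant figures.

L = 27000 bits.
Transmission delay per hop = L/R = 27000/820000000 = 0.0329268 ms; 5 hops → 0.164634 ms.
Propagation delays (d/s per hop): 0.255392, 0.289216, 0.0215686, 0.108374, 0.13 ms; sum = 0.804551 ms.
End-to-end = 0.969 ms.

0.969 ms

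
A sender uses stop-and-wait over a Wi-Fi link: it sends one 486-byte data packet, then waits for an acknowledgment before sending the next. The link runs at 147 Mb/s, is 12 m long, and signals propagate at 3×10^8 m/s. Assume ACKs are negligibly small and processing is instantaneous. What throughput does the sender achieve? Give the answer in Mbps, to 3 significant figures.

t_tx = L/R = 3888/147000000 = 2.6449e-05 s.
t_prop = 12/300000000 = 4e-08 s; RTT = 8e-08 s.
Cycle = t_tx + RTT = 2.6529e-05 s.
Throughput = L / cycle = 3888 / 2.6529e-05 = 147 Mbps.

147 Mbps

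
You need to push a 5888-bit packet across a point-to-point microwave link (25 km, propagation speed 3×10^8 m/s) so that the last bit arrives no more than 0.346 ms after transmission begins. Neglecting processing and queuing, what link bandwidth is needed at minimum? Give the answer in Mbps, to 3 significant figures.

22.4 Mbps

Propagation delay = 25000 / 300000000 = 0.0833333 ms.
Transmission budget = 0.346 − 0.0833333 = 0.262667 ms.
R ≥ L / t_tx = 5888 bits / 0.000262667 s = 22.4 Mbps.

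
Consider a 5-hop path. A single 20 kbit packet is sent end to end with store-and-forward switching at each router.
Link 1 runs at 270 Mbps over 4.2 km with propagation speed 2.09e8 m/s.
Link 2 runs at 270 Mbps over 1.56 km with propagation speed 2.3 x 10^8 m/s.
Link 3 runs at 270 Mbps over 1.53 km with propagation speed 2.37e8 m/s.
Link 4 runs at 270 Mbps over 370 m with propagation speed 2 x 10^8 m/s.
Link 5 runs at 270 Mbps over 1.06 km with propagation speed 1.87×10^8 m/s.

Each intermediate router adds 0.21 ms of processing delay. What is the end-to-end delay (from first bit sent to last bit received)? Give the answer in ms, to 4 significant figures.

L = 20000 bits.
Transmission delay per hop = L/R = 20000/270000000 = 0.0740741 ms; 5 hops → 0.37037 ms.
Propagation delays (d/s per hop): 0.0200957, 0.00678261, 0.0064557, 0.00185, 0.00566845 ms; sum = 0.0408524 ms.
Processing at 4 router(s): 4 × 0.21 ms = 0.84 ms.
End-to-end = 1.251 ms.

1.251 ms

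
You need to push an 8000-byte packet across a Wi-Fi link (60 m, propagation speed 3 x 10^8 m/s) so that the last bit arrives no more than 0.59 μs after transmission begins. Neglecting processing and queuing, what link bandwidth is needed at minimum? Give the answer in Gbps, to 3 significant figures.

164 Gbps

L = 64000 bits.
Propagation delay = 60 / 300000000 = 0.2 μs.
Transmission budget = 0.59 − 0.2 = 0.39 μs.
R ≥ L / t_tx = 64000 bits / 3.9e-07 s = 164 Gbps.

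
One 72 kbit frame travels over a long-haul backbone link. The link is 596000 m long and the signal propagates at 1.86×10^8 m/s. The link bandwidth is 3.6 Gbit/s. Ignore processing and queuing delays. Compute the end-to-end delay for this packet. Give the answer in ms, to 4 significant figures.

3.224 ms

L = 72000 bits.
Transmission delay = L/R = 72000 / 3600000000 = 0.02 ms.
Propagation delay = d/s = 596000 m / 186000000 m/s = 3.2043 ms.
Total = 3.224 ms.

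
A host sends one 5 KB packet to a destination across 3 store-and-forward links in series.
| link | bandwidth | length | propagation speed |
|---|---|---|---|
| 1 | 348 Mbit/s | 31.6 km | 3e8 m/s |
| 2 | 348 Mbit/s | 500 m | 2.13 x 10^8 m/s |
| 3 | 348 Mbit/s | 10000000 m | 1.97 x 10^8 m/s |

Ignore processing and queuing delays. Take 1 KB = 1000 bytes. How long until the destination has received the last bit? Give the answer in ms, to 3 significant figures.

51.2 ms

L = 40000 bits.
Transmission delay per hop = L/R = 40000/348000000 = 0.114943 ms; 3 hops → 0.344828 ms.
Propagation delays (d/s per hop): 0.105333, 0.00234742, 50.7614 ms; sum = 50.8691 ms.
End-to-end = 51.2 ms.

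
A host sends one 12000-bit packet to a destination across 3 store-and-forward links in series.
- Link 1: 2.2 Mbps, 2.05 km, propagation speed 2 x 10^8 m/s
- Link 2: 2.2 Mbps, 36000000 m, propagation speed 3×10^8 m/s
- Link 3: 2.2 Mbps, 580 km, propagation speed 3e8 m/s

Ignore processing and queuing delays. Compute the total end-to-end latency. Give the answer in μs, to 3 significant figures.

138000 μs

Transmission delay per hop = L/R = 12000/2200000 = 5454.55 μs; 3 hops → 16363.6 μs.
Propagation delays (d/s per hop): 10.25, 120000, 1933.33 μs; sum = 121944 μs.
End-to-end = 138000 μs.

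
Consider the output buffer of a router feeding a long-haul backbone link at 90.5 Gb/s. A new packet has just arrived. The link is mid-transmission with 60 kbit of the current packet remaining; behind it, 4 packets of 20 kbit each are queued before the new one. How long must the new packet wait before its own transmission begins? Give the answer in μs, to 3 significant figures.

1.55 μs

Each queued packet: L/R = 20000/90500000000 = 0.220994 μs.
4 queued → 0.883978 μs.
Plus remaining 60000 bits of current packet: 0.662983 μs.
Queuing delay = 1.55 μs.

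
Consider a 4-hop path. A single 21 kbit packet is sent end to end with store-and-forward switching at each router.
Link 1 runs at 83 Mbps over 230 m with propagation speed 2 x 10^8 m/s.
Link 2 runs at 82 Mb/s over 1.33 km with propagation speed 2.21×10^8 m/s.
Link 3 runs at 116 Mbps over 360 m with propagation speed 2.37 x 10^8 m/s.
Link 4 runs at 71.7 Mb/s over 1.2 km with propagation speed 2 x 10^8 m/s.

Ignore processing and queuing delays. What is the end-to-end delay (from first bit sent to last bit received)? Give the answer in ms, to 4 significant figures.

L = 21000 bits.
Transmission delays (L/R per hop): 0.253012, 0.256098, 0.181034, 0.292887 ms; sum = 0.983031 ms.
Propagation delays (d/s per hop): 0.00115, 0.0060181, 0.00151899, 0.006 ms; sum = 0.0146871 ms.
End-to-end = 0.9977 ms.

0.9977 ms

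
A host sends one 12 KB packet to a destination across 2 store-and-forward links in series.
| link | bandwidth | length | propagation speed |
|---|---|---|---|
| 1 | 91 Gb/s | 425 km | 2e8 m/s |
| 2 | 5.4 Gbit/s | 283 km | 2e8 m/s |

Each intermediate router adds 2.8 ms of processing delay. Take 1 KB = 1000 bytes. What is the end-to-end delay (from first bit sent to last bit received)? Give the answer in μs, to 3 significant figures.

L = 96000 bits.
Transmission delays (L/R per hop): 1.05495, 17.7778 μs; sum = 18.8327 μs.
Propagation delays (d/s per hop): 2125, 1415 μs; sum = 3540 μs.
Processing at 1 router(s): 1 × 2.8 ms = 2800 μs.
End-to-end = 6360 μs.

6360 μs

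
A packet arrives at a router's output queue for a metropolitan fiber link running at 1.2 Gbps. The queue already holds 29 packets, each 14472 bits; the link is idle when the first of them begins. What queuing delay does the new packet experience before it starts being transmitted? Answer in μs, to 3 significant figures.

Each queued packet: L/R = 14472/1200000000 = 12.06 μs.
29 queued → 349.74 μs.
Queuing delay = 350 μs.

350 μs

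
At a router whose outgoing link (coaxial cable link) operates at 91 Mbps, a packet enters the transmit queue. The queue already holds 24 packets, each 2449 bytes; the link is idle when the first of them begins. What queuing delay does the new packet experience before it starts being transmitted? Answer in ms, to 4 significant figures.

Each queued packet: L/R = 19592/91000000 = 0.215297 ms.
24 queued → 5.16712 ms.
Queuing delay = 5.167 ms.

5.167 ms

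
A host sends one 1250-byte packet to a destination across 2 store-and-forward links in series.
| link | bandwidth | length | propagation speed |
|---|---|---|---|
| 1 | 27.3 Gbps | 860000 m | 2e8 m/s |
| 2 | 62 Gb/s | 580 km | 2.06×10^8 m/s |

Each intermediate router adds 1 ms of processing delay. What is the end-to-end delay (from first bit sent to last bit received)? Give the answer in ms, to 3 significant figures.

8.12 ms

L = 1250 × 8 = 10000 bits.
Transmission delays (L/R per hop): 0.0003663, 0.00016129 ms; sum = 0.000527591 ms.
Propagation delays (d/s per hop): 4.3, 2.81553 ms; sum = 7.11553 ms.
Processing at 1 router(s): 1 × 1 ms = 1 ms.
End-to-end = 8.12 ms.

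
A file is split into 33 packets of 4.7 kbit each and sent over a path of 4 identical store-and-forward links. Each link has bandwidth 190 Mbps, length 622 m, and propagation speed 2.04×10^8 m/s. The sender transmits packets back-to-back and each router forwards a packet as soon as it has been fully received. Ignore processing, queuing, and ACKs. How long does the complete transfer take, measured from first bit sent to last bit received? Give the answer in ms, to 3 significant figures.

Per-hop transmission t_tx = L/R = 4700/190000000 = 0.0247368 ms.
Per-hop propagation t_prop = 622/204000000 = 0.00304902 ms.
Pipeline fill: first packet needs 4·t_tx to clear all hops; remaining 32 packets each add one t_tx.
Total = (4+33-1)·t_tx + 4·t_prop = 36·0.0247368 + 4·0.00304902 = 0.903 ms.

0.903 ms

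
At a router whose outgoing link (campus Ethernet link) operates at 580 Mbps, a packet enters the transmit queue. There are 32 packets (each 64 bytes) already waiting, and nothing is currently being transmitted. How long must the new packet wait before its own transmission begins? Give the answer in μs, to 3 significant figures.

28.2 μs

Each queued packet: L/R = 512/580000000 = 0.882759 μs.
32 queued → 28.2483 μs.
Queuing delay = 28.2 μs.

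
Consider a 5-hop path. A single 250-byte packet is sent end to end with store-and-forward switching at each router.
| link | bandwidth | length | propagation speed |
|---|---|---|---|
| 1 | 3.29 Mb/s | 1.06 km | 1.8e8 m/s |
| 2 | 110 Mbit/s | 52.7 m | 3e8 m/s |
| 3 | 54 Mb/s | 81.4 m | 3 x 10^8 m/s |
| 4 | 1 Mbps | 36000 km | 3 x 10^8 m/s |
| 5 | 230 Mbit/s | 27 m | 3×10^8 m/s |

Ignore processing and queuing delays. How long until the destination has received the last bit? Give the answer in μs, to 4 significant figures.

L = 250 × 8 = 2000 bits.
Transmission delays (L/R per hop): 607.903, 18.1818, 37.037, 2000, 8.69565 μs; sum = 2671.82 μs.
Propagation delays (d/s per hop): 5.88889, 0.175667, 0.271333, 120000, 0.09 μs; sum = 120006 μs.
End-to-end = 122700 μs.

122700 μs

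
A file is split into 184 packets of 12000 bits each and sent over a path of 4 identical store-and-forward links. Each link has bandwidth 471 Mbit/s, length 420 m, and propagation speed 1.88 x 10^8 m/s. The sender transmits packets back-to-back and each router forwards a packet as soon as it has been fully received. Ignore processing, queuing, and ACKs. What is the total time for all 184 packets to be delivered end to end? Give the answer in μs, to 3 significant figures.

4770 μs

Per-hop transmission t_tx = L/R = 12000/471000000 = 25.4777 μs.
Per-hop propagation t_prop = 420/188000000 = 2.23404 μs.
Pipeline fill: first packet needs 4·t_tx to clear all hops; remaining 183 packets each add one t_tx.
Total = (4+184-1)·t_tx + 4·t_prop = 187·25.4777 + 4·2.23404 = 4770 μs.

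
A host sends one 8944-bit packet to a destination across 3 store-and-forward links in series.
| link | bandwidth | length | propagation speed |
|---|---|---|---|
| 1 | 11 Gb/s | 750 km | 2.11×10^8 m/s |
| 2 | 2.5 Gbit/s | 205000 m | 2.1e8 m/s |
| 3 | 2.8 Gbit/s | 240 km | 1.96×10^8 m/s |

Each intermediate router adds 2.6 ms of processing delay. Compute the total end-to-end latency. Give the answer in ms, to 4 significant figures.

10.96 ms

Transmission delays (L/R per hop): 0.000813091, 0.0035776, 0.00319429 ms; sum = 0.00758498 ms.
Propagation delays (d/s per hop): 3.5545, 0.97619, 1.22449 ms; sum = 5.75518 ms.
Processing at 2 router(s): 2 × 2.6 ms = 5.2 ms.
End-to-end = 10.96 ms.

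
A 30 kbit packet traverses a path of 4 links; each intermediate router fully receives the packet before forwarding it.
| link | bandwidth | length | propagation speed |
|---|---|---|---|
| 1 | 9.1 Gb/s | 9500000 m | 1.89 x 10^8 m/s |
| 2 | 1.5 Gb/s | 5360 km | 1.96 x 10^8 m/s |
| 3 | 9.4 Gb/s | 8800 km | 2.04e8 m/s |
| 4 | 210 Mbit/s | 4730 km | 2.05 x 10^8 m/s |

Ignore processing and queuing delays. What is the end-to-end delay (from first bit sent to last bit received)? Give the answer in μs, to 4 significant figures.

144000 μs

L = 30000 bits.
Transmission delays (L/R per hop): 3.2967, 20, 3.19149, 142.857 μs; sum = 169.345 μs.
Propagation delays (d/s per hop): 50264.6, 27346.9, 43137.3, 23073.2 μs; sum = 143822 μs.
End-to-end = 144000 μs.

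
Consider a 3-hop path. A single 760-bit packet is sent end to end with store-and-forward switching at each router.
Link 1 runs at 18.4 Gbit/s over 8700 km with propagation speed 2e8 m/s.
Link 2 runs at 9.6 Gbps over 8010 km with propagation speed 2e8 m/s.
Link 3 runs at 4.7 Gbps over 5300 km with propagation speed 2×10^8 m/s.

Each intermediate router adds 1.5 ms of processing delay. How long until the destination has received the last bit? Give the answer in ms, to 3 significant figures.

113 ms

Transmission delays (L/R per hop): 4.13043e-05, 7.91667e-05, 0.000161702 ms; sum = 0.000282173 ms.
Propagation delays (d/s per hop): 43.5, 40.05, 26.5 ms; sum = 110.05 ms.
Processing at 2 router(s): 2 × 1.5 ms = 3 ms.
End-to-end = 113 ms.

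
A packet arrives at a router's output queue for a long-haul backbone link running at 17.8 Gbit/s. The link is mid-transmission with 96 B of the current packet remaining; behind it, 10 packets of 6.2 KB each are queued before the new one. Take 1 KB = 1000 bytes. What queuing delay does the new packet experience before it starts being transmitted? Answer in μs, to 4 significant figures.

27.91 μs

Each queued packet: L/R = 49600/17800000000 = 2.78652 μs.
10 queued → 27.8652 μs.
Plus remaining 768 bits of current packet: 0.0431461 μs.
Queuing delay = 27.91 μs.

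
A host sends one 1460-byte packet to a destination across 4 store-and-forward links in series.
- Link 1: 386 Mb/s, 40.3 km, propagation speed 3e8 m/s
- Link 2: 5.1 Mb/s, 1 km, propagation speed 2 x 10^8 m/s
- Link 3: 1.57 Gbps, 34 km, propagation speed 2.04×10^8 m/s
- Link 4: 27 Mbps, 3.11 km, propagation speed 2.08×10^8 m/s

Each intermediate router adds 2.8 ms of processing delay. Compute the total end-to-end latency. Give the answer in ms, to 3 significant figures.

L = 1460 × 8 = 11680 bits.
Transmission delays (L/R per hop): 0.0302591, 2.2902, 0.00743949, 0.432593 ms; sum = 2.76049 ms.
Propagation delays (d/s per hop): 0.134333, 0.005, 0.166667, 0.0149519 ms; sum = 0.320952 ms.
Processing at 3 router(s): 3 × 2.8 ms = 8.4 ms.
End-to-end = 11.5 ms.

11.5 ms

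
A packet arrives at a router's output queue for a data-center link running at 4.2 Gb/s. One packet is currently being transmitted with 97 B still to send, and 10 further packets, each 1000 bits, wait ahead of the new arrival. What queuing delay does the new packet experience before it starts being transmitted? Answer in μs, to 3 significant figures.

2.57 μs

Each queued packet: L/R = 1000/4200000000 = 0.238095 μs.
10 queued → 2.38095 μs.
Plus remaining 776 bits of current packet: 0.184762 μs.
Queuing delay = 2.57 μs.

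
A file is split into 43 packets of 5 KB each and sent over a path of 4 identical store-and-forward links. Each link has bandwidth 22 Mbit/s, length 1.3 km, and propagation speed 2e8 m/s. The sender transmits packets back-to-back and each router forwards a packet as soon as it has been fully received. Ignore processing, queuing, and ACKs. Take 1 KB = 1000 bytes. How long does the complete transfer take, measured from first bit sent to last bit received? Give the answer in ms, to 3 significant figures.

83.7 ms

Per-hop transmission t_tx = L/R = 40000/22000000 = 1.81818 ms.
Per-hop propagation t_prop = 1300/200000000 = 0.0065 ms.
Pipeline fill: first packet needs 4·t_tx to clear all hops; remaining 42 packets each add one t_tx.
Total = (4+43-1)·t_tx + 4·t_prop = 46·1.81818 + 4·0.0065 = 83.7 ms.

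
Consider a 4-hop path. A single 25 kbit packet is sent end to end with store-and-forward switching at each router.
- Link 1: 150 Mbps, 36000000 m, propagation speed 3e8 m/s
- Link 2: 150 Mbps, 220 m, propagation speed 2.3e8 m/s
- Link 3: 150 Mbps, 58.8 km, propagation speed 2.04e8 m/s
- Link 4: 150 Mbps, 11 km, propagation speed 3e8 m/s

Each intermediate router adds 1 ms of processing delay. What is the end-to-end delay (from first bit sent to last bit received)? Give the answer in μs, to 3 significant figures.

L = 25000 bits.
Transmission delay per hop = L/R = 25000/150000000 = 166.667 μs; 4 hops → 666.667 μs.
Propagation delays (d/s per hop): 120000, 0.956522, 288.235, 36.6667 μs; sum = 120326 μs.
Processing at 3 router(s): 3 × 1 ms = 3000 μs.
End-to-end = 124000 μs.

124000 μs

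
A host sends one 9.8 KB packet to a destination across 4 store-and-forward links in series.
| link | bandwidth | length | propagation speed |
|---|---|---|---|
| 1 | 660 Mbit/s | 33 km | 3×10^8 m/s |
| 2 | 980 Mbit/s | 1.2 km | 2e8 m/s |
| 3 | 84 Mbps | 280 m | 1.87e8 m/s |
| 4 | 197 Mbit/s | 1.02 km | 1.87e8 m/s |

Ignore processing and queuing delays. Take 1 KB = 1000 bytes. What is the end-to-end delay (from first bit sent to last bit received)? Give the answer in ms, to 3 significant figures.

L = 78400 bits.
Transmission delays (L/R per hop): 0.118788, 0.08, 0.933333, 0.39797 ms; sum = 1.53009 ms.
Propagation delays (d/s per hop): 0.11, 0.006, 0.00149733, 0.00545455 ms; sum = 0.122952 ms.
End-to-end = 1.65 ms.

1.65 ms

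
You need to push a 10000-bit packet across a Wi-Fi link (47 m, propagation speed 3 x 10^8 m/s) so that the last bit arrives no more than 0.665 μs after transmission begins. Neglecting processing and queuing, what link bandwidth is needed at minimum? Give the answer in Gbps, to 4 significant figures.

Propagation delay = 47 / 300000000 = 0.156667 μs.
Transmission budget = 0.665 − 0.156667 = 0.508333 μs.
R ≥ L / t_tx = 10000 bits / 5.08333e-07 s = 19.67 Gbps.

19.67 Gbps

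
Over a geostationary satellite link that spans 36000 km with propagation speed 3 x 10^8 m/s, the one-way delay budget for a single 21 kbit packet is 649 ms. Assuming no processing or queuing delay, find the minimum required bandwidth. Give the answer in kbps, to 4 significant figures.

39.70 kbps

Propagation delay = 36000000 / 300000000 = 120 ms.
Transmission budget = 649 − 120 = 529 ms.
R ≥ L / t_tx = 21000 bits / 0.529 s = 39.70 kbps.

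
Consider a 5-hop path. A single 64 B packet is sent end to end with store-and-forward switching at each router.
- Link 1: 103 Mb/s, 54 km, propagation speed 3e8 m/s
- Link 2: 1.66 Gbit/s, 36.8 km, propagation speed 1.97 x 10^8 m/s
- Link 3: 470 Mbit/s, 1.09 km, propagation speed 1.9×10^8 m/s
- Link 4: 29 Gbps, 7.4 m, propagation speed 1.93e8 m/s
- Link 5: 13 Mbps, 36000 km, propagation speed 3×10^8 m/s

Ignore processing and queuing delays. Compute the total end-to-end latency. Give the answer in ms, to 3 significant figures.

L = 64 × 8 = 512 bits.
Transmission delays (L/R per hop): 0.00497087, 0.000308434, 0.00108936, 1.76552e-05, 0.0393846 ms; sum = 0.0457709 ms.
Propagation delays (d/s per hop): 0.18, 0.186802, 0.00573684, 3.8342e-05, 120 ms; sum = 120.373 ms.
End-to-end = 120 ms.

120 ms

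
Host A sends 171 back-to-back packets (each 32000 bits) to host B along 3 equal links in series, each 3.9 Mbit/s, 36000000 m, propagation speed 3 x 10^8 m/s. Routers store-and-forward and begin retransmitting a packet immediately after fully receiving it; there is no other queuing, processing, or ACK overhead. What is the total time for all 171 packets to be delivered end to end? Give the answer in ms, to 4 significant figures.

Per-hop transmission t_tx = L/R = 32000/3900000 = 8.20513 ms.
Per-hop propagation t_prop = 36000000/300000000 = 120 ms.
Pipeline fill: first packet needs 3·t_tx to clear all hops; remaining 170 packets each add one t_tx.
Total = (3+171-1)·t_tx + 3·t_prop = 173·8.20513 + 3·120 = 1779 ms.

1779 ms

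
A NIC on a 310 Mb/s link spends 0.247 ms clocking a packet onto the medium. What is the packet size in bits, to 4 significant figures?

76570 bits

L = R × t_tx = 310000000 b/s × 0.000247 s = 76570 bits.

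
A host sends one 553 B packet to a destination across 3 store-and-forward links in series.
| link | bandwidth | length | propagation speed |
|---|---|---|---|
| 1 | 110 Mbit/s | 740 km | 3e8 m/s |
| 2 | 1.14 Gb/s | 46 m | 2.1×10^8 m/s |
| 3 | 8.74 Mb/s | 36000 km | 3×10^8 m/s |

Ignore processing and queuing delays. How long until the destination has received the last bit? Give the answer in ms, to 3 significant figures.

123 ms

L = 553 × 8 = 4424 bits.
Transmission delays (L/R per hop): 0.0402182, 0.0038807, 0.506178 ms; sum = 0.550277 ms.
Propagation delays (d/s per hop): 2.46667, 0.000219048, 120 ms; sum = 122.467 ms.
End-to-end = 123 ms.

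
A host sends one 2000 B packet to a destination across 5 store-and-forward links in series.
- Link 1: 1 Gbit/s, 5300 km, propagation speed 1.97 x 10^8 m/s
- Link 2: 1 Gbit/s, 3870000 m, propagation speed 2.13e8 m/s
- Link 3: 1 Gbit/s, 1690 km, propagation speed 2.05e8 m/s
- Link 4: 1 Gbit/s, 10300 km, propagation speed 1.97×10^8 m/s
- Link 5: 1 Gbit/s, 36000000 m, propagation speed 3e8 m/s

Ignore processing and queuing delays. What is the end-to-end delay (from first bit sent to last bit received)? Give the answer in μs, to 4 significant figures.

225700 μs

L = 2000 × 8 = 16000 bits.
Transmission delay per hop = L/R = 16000/1000000000 = 16 μs; 5 hops → 80 μs.
Propagation delays (d/s per hop): 26903.6, 18169, 8243.9, 52284.3, 120000 μs; sum = 225601 μs.
End-to-end = 225700 μs.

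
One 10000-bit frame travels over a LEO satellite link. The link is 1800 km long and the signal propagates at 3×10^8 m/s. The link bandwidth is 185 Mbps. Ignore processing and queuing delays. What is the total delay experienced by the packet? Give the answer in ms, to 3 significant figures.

Transmission delay = L/R = 10000 / 185000000 = 0.0540541 ms.
Propagation delay = d/s = 1800000 m / 300000000 m/s = 6 ms.
Total = 6.05 ms.

6.05 ms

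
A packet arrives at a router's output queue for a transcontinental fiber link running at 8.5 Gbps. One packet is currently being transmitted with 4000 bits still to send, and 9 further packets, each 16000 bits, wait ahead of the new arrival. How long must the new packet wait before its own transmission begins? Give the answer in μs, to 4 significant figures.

Each queued packet: L/R = 16000/8500000000 = 1.88235 μs.
9 queued → 16.9412 μs.
Plus remaining 4000 bits of current packet: 0.470588 μs.
Queuing delay = 17.41 μs.

17.41 μs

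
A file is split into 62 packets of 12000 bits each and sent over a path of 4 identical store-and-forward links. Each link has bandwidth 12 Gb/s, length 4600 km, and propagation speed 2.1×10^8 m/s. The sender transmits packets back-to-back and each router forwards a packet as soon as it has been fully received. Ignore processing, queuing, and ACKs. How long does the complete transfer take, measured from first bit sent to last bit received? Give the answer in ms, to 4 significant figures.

Per-hop transmission t_tx = L/R = 12000/12000000000 = 0.001 ms.
Per-hop propagation t_prop = 4600000/210000000 = 21.9048 ms.
Pipeline fill: first packet needs 4·t_tx to clear all hops; remaining 61 packets each add one t_tx.
Total = (4+62-1)·t_tx + 4·t_prop = 65·0.001 + 4·21.9048 = 87.68 ms.

87.68 ms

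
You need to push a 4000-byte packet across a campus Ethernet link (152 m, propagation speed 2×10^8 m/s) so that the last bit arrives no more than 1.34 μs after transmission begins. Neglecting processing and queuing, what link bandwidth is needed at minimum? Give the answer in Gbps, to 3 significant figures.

55.2 Gbps

L = 32000 bits.
Propagation delay = 152 / 200000000 = 0.76 μs.
Transmission budget = 1.34 − 0.76 = 0.58 μs.
R ≥ L / t_tx = 32000 bits / 5.8e-07 s = 55.2 Gbps.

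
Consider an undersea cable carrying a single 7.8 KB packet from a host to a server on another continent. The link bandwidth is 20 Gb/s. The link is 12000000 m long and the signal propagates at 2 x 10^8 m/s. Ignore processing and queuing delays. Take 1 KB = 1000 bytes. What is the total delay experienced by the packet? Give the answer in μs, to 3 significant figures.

L = 62400 bits.
Transmission delay = L/R = 62400 / 20000000000 = 3.12 μs.
Propagation delay = d/s = 12000000 m / 200000000 m/s = 60000 μs.
Total = 60000 μs.

60000 μs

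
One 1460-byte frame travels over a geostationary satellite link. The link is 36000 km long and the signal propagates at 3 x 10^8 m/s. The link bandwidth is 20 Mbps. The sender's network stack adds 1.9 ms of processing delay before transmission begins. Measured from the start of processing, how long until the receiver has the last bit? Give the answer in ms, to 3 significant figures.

122 ms

L = 1460 × 8 = 11680 bits.
Transmission delay = L/R = 11680 / 20000000 = 0.584 ms.
Propagation delay = d/s = 36000000 m / 300000000 m/s = 120 ms.
Plus processing delay 1.9 ms = 1.9 ms.
Total = 122 ms.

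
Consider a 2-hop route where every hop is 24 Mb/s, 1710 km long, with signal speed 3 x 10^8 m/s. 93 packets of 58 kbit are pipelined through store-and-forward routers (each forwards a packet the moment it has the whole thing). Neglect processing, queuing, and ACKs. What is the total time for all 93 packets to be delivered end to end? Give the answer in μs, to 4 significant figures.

238600 μs

Per-hop transmission t_tx = L/R = 58000/24000000 = 2416.67 μs.
Per-hop propagation t_prop = 1710000/300000000 = 5700 μs.
Pipeline fill: first packet needs 2·t_tx to clear all hops; remaining 92 packets each add one t_tx.
Total = (2+93-1)·t_tx + 2·t_prop = 94·2416.67 + 2·5700 = 238600 μs.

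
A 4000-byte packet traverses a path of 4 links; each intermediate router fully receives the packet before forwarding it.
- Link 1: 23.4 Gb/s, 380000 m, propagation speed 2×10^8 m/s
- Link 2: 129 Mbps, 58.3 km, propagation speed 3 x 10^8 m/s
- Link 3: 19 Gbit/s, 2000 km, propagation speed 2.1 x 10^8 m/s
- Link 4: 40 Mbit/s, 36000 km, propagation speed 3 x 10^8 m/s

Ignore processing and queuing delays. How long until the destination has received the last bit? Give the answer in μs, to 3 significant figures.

133000 μs

L = 4000 × 8 = 32000 bits.
Transmission delays (L/R per hop): 1.36752, 248.062, 1.68421, 800 μs; sum = 1051.11 μs.
Propagation delays (d/s per hop): 1900, 194.333, 9523.81, 120000 μs; sum = 131618 μs.
End-to-end = 133000 μs.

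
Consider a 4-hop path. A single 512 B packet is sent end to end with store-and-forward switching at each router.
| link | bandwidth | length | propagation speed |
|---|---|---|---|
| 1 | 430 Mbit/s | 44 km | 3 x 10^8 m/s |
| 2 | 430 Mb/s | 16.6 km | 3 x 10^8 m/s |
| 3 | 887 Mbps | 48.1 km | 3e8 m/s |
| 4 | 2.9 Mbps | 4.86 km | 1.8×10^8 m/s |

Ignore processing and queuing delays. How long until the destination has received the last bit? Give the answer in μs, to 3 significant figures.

L = 512 × 8 = 4096 bits.
Transmission delays (L/R per hop): 9.52558, 9.52558, 4.61781, 1412.41 μs; sum = 1436.08 μs.
Propagation delays (d/s per hop): 146.667, 55.3333, 160.333, 27 μs; sum = 389.333 μs.
End-to-end = 1830 μs.

1830 μs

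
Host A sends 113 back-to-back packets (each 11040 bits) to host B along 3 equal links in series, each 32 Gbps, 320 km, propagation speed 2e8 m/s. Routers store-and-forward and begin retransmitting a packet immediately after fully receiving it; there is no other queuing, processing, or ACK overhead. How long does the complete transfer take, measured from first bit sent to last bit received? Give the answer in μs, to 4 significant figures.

Per-hop transmission t_tx = L/R = 11040/32000000000 = 0.345 μs.
Per-hop propagation t_prop = 320000/200000000 = 1600 μs.
Pipeline fill: first packet needs 3·t_tx to clear all hops; remaining 112 packets each add one t_tx.
Total = (3+113-1)·t_tx + 3·t_prop = 115·0.345 + 3·1600 = 4840 μs.

4840 μs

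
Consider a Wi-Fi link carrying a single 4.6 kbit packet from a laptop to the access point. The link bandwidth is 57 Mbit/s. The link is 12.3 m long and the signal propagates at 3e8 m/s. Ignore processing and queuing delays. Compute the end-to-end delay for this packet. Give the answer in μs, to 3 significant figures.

L = 4600 bits.
Transmission delay = L/R = 4600 / 57000000 = 80.7018 μs.
Propagation delay = d/s = 12.3 m / 300000000 m/s = 0.041 μs.
Total = 80.7 μs.

80.7 μs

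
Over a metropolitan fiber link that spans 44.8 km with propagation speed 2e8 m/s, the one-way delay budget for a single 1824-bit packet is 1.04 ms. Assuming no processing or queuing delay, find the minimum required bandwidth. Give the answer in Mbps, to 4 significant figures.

2.235 Mbps

Propagation delay = 44800 / 200000000 = 0.224 ms.
Transmission budget = 1.04 − 0.224 = 0.816 ms.
R ≥ L / t_tx = 1824 bits / 0.000816 s = 2.235 Mbps.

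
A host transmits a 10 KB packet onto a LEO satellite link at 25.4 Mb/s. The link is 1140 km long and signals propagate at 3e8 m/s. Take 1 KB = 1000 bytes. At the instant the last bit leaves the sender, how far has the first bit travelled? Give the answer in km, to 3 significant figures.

945 km

t_tx = L/R = 80000/25400000 = 0.00314961 s.
Distance = s × t_tx = 300000000 × 0.00314961 = 945 km.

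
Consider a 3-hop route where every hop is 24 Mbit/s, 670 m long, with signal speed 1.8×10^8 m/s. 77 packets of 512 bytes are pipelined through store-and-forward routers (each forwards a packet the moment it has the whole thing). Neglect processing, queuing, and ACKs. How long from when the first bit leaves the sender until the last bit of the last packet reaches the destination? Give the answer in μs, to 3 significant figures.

Per-hop transmission t_tx = L/R = 4096/24000000 = 170.667 μs.
Per-hop propagation t_prop = 670/180000000 = 3.72222 μs.
Pipeline fill: first packet needs 3·t_tx to clear all hops; remaining 76 packets each add one t_tx.
Total = (3+77-1)·t_tx + 3·t_prop = 79·170.667 + 3·3.72222 = 13500 μs.

13500 μs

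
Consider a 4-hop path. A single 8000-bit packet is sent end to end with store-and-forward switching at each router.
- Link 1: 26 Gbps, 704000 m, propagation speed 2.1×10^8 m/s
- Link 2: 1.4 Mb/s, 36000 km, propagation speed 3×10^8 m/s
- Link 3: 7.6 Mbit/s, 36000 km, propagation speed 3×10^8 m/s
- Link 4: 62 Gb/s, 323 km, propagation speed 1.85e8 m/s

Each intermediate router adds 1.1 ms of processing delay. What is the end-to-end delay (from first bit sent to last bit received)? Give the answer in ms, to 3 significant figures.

255 ms

Transmission delays (L/R per hop): 0.000307692, 5.71429, 1.05263, 0.000129032 ms; sum = 6.76735 ms.
Propagation delays (d/s per hop): 3.35238, 120, 120, 1.74595 ms; sum = 245.098 ms.
Processing at 3 router(s): 3 × 1.1 ms = 3.3 ms.
End-to-end = 255 ms.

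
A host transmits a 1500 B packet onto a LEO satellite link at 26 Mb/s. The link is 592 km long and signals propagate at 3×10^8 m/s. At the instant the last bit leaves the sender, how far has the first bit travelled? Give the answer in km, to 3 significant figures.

t_tx = L/R = 12000/26000000 = 0.000461538 s.
Distance = s × t_tx = 300000000 × 0.000461538 = 138 km.

138 km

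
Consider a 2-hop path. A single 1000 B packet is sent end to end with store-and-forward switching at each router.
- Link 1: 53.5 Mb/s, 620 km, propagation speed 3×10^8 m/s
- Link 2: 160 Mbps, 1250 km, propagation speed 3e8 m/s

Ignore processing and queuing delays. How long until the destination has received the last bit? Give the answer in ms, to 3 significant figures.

L = 1000 × 8 = 8000 bits.
Transmission delays (L/R per hop): 0.149533, 0.05 ms; sum = 0.199533 ms.
Propagation delays (d/s per hop): 2.06667, 4.16667 ms; sum = 6.23333 ms.
End-to-end = 6.43 ms.

6.43 ms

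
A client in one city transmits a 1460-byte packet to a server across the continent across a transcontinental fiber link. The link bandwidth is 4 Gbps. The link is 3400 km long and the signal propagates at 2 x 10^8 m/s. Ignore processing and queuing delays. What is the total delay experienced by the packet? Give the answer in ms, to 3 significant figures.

17.0 ms

L = 1460 × 8 = 11680 bits.
Transmission delay = L/R = 11680 / 4000000000 = 0.00292 ms.
Propagation delay = d/s = 3400000 m / 200000000 m/s = 17 ms.
Total = 17.0 ms.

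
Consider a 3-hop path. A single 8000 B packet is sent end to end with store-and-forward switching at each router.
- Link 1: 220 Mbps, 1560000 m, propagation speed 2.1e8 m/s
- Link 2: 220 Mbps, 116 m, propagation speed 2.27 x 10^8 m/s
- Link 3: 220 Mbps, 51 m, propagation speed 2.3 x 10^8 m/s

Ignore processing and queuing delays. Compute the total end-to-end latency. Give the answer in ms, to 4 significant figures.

L = 8000 × 8 = 64000 bits.
Transmission delay per hop = L/R = 64000/220000000 = 0.290909 ms; 3 hops → 0.872727 ms.
Propagation delays (d/s per hop): 7.42857, 0.000511013, 0.000221739 ms; sum = 7.4293 ms.
End-to-end = 8.302 ms.

8.302 ms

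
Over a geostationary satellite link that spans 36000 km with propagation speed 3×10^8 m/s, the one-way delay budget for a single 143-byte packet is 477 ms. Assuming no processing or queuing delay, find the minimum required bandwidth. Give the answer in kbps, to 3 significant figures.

3.20 kbps

L = 1144 bits.
Propagation delay = 36000000 / 300000000 = 120 ms.
Transmission budget = 477 − 120 = 357 ms.
R ≥ L / t_tx = 1144 bits / 0.357 s = 3.20 kbps.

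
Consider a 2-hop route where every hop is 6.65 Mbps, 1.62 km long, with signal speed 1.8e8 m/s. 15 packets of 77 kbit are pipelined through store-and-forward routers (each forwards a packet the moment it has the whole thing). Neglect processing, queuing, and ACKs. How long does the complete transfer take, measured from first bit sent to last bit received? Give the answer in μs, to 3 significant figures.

185000 μs

Per-hop transmission t_tx = L/R = 77000/6650000 = 11578.9 μs.
Per-hop propagation t_prop = 1620/180000000 = 9 μs.
Pipeline fill: first packet needs 2·t_tx to clear all hops; remaining 14 packets each add one t_tx.
Total = (2+15-1)·t_tx + 2·t_prop = 16·11578.9 + 2·9 = 185000 μs.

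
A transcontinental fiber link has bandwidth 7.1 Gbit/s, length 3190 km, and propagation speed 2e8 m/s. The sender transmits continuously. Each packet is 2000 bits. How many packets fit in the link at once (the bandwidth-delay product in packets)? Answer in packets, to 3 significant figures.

56600 packets

Propagation delay = 3190000 / 200000000 = 0.01595 s.
BDP = R × t_prop = 7100000000 × 0.01595 = 113245000 bits.
In packets of 2000 bits: 56600 packets.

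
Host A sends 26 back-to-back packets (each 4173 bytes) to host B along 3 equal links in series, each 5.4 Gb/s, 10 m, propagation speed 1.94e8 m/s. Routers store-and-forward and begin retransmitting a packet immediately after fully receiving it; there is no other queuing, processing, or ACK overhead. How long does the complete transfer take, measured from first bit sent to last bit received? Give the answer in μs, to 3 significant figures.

Per-hop transmission t_tx = L/R = 33384/5400000000 = 6.18222 μs.
Per-hop propagation t_prop = 10/194000000 = 0.0515464 μs.
Pipeline fill: first packet needs 3·t_tx to clear all hops; remaining 25 packets each add one t_tx.
Total = (3+26-1)·t_tx + 3·t_prop = 28·6.18222 + 3·0.0515464 = 173 μs.

173 μs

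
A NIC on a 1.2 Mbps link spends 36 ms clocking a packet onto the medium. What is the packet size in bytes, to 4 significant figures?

L = R × t_tx = 1200000 b/s × 0.036 s = 43200 bits.
In bytes: 43200 / 8 = 5400 bytes.

5400 bytes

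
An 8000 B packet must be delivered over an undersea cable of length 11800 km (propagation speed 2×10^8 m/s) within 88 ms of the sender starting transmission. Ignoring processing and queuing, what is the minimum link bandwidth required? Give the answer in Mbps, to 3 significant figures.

L = 64000 bits.
Propagation delay = 11800000 / 200000000 = 59 ms.
Transmission budget = 88 − 59 = 29 ms.
R ≥ L / t_tx = 64000 bits / 0.029 s = 2.21 Mbps.

2.21 Mbps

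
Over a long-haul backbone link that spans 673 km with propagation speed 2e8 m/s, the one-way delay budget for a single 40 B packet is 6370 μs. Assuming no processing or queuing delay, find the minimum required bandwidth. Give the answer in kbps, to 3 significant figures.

106 kbps

L = 320 bits.
Propagation delay = 673000 / 200000000 = 3365 μs.
Transmission budget = 6370 − 3365 = 3005 μs.
R ≥ L / t_tx = 320 bits / 0.003005 s = 106 kbps.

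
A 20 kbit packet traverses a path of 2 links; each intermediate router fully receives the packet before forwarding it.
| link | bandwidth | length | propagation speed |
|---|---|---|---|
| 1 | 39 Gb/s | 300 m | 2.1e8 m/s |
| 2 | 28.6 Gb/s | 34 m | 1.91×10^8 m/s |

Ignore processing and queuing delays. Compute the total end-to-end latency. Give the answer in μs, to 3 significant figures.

2.82 μs

L = 20000 bits.
Transmission delays (L/R per hop): 0.512821, 0.699301 μs; sum = 1.21212 μs.
Propagation delays (d/s per hop): 1.42857, 0.17801 μs; sum = 1.60658 μs.
End-to-end = 2.82 μs.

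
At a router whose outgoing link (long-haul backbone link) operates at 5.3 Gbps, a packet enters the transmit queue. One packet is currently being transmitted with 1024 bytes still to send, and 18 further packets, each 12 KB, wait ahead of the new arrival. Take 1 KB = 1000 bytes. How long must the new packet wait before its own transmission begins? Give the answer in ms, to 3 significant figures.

Each queued packet: L/R = 96000/5300000000 = 0.0181132 ms.
18 queued → 0.326038 ms.
Plus remaining 8192 bits of current packet: 0.00154566 ms.
Queuing delay = 0.328 ms.

0.328 ms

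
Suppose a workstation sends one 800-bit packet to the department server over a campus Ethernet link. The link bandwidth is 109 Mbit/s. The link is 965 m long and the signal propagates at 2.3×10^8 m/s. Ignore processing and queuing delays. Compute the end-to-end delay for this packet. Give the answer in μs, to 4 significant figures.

Transmission delay = L/R = 800 / 109000000 = 7.33945 μs.
Propagation delay = d/s = 965 m / 2.3e+08 m/s = 4.19565 μs.
Total = 11.54 μs.

11.54 μs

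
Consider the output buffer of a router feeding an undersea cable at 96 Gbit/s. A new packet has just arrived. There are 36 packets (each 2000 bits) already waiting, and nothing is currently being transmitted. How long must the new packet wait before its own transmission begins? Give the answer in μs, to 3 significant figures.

0.750 μs

Each queued packet: L/R = 2000/96000000000 = 0.0208333 μs.
36 queued → 0.75 μs.
Queuing delay = 0.750 μs.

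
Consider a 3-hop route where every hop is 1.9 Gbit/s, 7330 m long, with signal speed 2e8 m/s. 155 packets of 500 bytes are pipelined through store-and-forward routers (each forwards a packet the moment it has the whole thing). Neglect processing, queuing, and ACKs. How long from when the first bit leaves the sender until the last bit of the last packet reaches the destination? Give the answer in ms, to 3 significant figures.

0.440 ms

Per-hop transmission t_tx = L/R = 4000/1900000000 = 0.00210526 ms.
Per-hop propagation t_prop = 7330/200000000 = 0.03665 ms.
Pipeline fill: first packet needs 3·t_tx to clear all hops; remaining 154 packets each add one t_tx.
Total = (3+155-1)·t_tx + 3·t_prop = 157·0.00210526 + 3·0.03665 = 0.440 ms.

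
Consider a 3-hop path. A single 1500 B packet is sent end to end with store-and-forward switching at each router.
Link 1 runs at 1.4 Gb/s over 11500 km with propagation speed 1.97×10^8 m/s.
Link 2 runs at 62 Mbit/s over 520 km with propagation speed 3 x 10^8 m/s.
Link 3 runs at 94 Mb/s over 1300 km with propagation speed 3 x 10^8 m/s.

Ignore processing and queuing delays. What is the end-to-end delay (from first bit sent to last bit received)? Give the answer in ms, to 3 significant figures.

64.8 ms

L = 1500 × 8 = 12000 bits.
Transmission delays (L/R per hop): 0.00857143, 0.193548, 0.12766 ms; sum = 0.329779 ms.
Propagation delays (d/s per hop): 58.3756, 1.73333, 4.33333 ms; sum = 64.4423 ms.
End-to-end = 64.8 ms.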